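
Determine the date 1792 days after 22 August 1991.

July 18, 1996

Advancing 1792 days from August 22, 1991.
August has 31 days, so 31 − 22 = 9 days remain after August 22, 1991; 1792 − 9 = 1783 left.
September 1991 has 30 days: 1783 − 30 = 1753 left.
October 1991 has 31 days: 1753 − 31 = 1722 left.
November 1991 has 30 days: 1722 − 30 = 1692 left.
December 1991 has 31 days: 1692 − 31 = 1661 left.
January 1992 has 31 days: 1661 − 31 = 1630 left.
February 1992 has 29 days (1992 is a leap year): 1630 − 29 = 1601 left.
March 1992 has 31 days: 1601 − 31 = 1570 left.
April 1992 has 30 days: 1570 − 30 = 1540 left.
May 1992 has 31 days: 1540 − 31 = 1509 left.
June 1992 has 30 days: 1509 − 30 = 1479 left.
July 1992 has 31 days: 1479 − 31 = 1448 left.
August 1992 has 31 days: 1448 − 31 = 1417 left.
September 1992 has 30 days: 1417 − 30 = 1387 left.
October 1992 has 31 days: 1387 − 31 = 1356 left.
November 1992 has 30 days: 1356 − 30 = 1326 left.
December 1992 has 31 days: 1326 − 31 = 1295 left.
January 1993 has 31 days: 1295 − 31 = 1264 left.
February 1993 has 28 days (1993 is not a leap year): 1264 − 28 = 1236 left.
March 1993 has 31 days: 1236 − 31 = 1205 left.
April 1993 has 30 days: 1205 − 30 = 1175 left.
May 1993 has 31 days: 1175 − 31 = 1144 left.
June 1993 has 30 days: 1144 − 30 = 1114 left.
July 1993 has 31 days: 1114 − 31 = 1083 left.
August 1993 has 31 days: 1083 − 31 = 1052 left.
September 1993 has 30 days: 1052 − 30 = 1022 left.
October 1993 has 31 days: 1022 − 31 = 991 left.
November 1993 has 30 days: 991 − 30 = 961 left.
December 1993 has 31 days: 961 − 31 = 930 left.
January 1994 has 31 days: 930 − 31 = 899 left.
February 1994 has 28 days (1994 is not a leap year): 899 − 28 = 871 left.
March 1994 has 31 days: 871 − 31 = 840 left.
April 1994 has 30 days: 840 − 30 = 810 left.
May 1994 has 31 days: 810 − 31 = 779 left.
June 1994 has 30 days: 779 − 30 = 749 left.
July 1994 has 31 days: 749 − 31 = 718 left.
August 1994 has 31 days: 718 − 31 = 687 left.
September 1994 has 30 days: 687 − 30 = 657 left.
October 1994 has 31 days: 657 − 31 = 626 left.
November 1994 has 30 days: 626 − 30 = 596 left.
December 1994 has 31 days: 596 − 31 = 565 left.
January 1995 has 31 days: 565 − 31 = 534 left.
February 1995 has 28 days (1995 is not a leap year): 534 − 28 = 506 left.
March 1995 has 31 days: 506 − 31 = 475 left.
April 1995 has 30 days: 475 − 30 = 445 left.
May 1995 has 31 days: 445 − 31 = 414 left.
June 1995 has 30 days: 414 − 30 = 384 left.
July 1995 has 31 days: 384 − 31 = 353 left.
August 1995 has 31 days: 353 − 31 = 322 left.
September 1995 has 30 days: 322 − 30 = 292 left.
October 1995 has 31 days: 292 − 31 = 261 left.
November 1995 has 30 days: 261 − 30 = 231 left.
December 1995 has 31 days: 231 − 31 = 200 left.
January 1996 has 31 days: 200 − 31 = 169 left.
February 1996 has 29 days (1996 is a leap year): 169 − 29 = 140 left.
March 1996 has 31 days: 140 − 31 = 109 left.
April 1996 has 30 days: 109 − 30 = 79 left.
May 1996 has 31 days: 79 − 31 = 48 left.
June 1996 has 30 days: 48 − 30 = 18 left.
18 days into July 1996 → July 18, 1996.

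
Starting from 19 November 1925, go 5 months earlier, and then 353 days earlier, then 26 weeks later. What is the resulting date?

December 30, 1924

Counting back 5 months from November 19, 1925:
month 11 − 5 = 6 → June 1925.
Day 19 is valid in June, giving June 19, 1925.
Counting back 353 days from June 19, 1925:
Going back 19 days from June 19, 1925 reaches the end of the previous month; 353 − 19 = 334 left.
May 1925 has 31 days: 334 − 31 = 303 left.
April 1925 has 30 days: 303 − 30 = 273 left.
March 1925 has 31 days: 273 − 31 = 242 left.
February 1925 has 28 days (1925 is not a leap year): 242 − 28 = 214 left.
January 1925 has 31 days: 214 − 31 = 183 left.
December 1924 has 31 days: 183 − 31 = 152 left.
November 1924 has 30 days: 152 − 30 = 122 left.
October 1924 has 31 days: 122 − 31 = 91 left.
September 1924 has 30 days: 91 − 30 = 61 left.
August 1924 has 31 days: 61 − 31 = 30 left.
July 1924 has 31 days; 31 − 30 = 1 → July 1, 1924.
Advancing 26 weeks (= 182 days) from July 1, 1924:
July has 31 days, so 31 − 1 = 30 days remain after July 1, 1924; 182 − 30 = 152 left.
August 1924 has 31 days: 152 − 31 = 121 left.
September 1924 has 30 days: 121 − 30 = 91 left.
October 1924 has 31 days: 91 − 31 = 60 left.
November 1924 has 30 days: 60 − 30 = 30 left.
30 days into December 1924 → December 30, 1924.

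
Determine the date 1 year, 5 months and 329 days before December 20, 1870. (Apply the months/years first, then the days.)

August 25, 1868

Subtracting 1 year, 5 months and 329 days from December 20, 1870: first the month/year part, then the days.
-1 year → 1869; month 12 − 5 = 7 → July 1869.
Day 20 is valid in July, giving July 20, 1869.
Now subtract 329 days from July 20, 1869.
Going back 20 days from July 20, 1869 reaches the end of the previous month; 329 − 20 = 309 left.
June 1869 has 30 days: 309 − 30 = 279 left.
May 1869 has 31 days: 279 − 31 = 248 left.
April 1869 has 30 days: 248 − 30 = 218 left.
March 1869 has 31 days: 218 − 31 = 187 left.
February 1869 has 28 days (1869 is not a leap year): 187 − 28 = 159 left.
January 1869 has 31 days: 159 − 31 = 128 left.
December 1868 has 31 days: 128 − 31 = 97 left.
November 1868 has 30 days: 97 − 30 = 67 left.
October 1868 has 31 days: 67 − 31 = 36 left.
September 1868 has 30 days: 36 − 30 = 6 left.
August 1868 has 31 days; 31 − 6 = 25 → August 25, 1868.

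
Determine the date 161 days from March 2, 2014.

August 10, 2014

Counting forward 161 days from March 2, 2014.
March has 31 days, so 31 − 2 = 29 days remain after March 2, 2014; 161 − 29 = 132 left.
April 2014 has 30 days: 132 − 30 = 102 left.
May 2014 has 31 days: 102 − 31 = 71 left.
June 2014 has 30 days: 71 − 30 = 41 left.
July 2014 has 31 days: 41 − 31 = 10 left.
10 days into August 2014 → August 10, 2014.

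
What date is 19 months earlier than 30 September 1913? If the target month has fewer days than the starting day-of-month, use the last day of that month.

Going back 19 months from September 30, 1913.
month 9 − 19 = -10, which is month 2 of year 1912 → February 1912.
February 1912 has only 29 days (1912 is a leap year — relevant if February), and the start was day 30, so the date clamps to February 29, 1912.

February 29, 1912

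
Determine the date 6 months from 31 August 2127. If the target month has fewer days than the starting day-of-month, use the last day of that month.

Counting forward 6 months from August 31, 2127.
month 8 + 6 = 14, which is month 2 of year 2128 → February 2128.
February 2128 has only 29 days (2128 is a leap year — relevant if February), and the start was day 31, so the date clamps to February 29, 2128.

February 29, 2128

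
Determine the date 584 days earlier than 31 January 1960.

Going back 584 days from January 31, 1960.
Going back 31 days from January 31, 1960 reaches the end of the previous month; 584 − 31 = 553 left.
December 1959 has 31 days: 553 − 31 = 522 left.
November 1959 has 30 days: 522 − 30 = 492 left.
October 1959 has 31 days: 492 − 31 = 461 left.
September 1959 has 30 days: 461 − 30 = 431 left.
August 1959 has 31 days: 431 − 31 = 400 left.
July 1959 has 31 days: 400 − 31 = 369 left.
June 1959 has 30 days: 369 − 30 = 339 left.
May 1959 has 31 days: 339 − 31 = 308 left.
April 1959 has 30 days: 308 − 30 = 278 left.
March 1959 has 31 days: 278 − 31 = 247 left.
February 1959 has 28 days (1959 is not a leap year): 247 − 28 = 219 left.
January 1959 has 31 days: 219 − 31 = 188 left.
December 1958 has 31 days: 188 − 31 = 157 left.
November 1958 has 30 days: 157 − 30 = 127 left.
October 1958 has 31 days: 127 − 31 = 96 left.
September 1958 has 30 days: 96 − 30 = 66 left.
August 1958 has 31 days: 66 − 31 = 35 left.
July 1958 has 31 days: 35 − 31 = 4 left.
June 1958 has 30 days; 30 − 4 = 26 → June 26, 1958.

June 26, 1958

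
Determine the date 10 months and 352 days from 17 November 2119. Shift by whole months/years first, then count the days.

Counting forward 10 months and 352 days from November 17, 2119: first the month/year part, then the days.
month 11 + 10 = 21, which is month 9 of year 2120 → September 2120.
Day 17 is valid in September, giving September 17, 2120.
Now add 352 days from September 17, 2120.
September has 30 days, so 30 − 17 = 13 days remain after September 17, 2120; 352 − 13 = 339 left.
October 2120 has 31 days: 339 − 31 = 308 left.
November 2120 has 30 days: 308 − 30 = 278 left.
December 2120 has 31 days: 278 − 31 = 247 left.
January 2121 has 31 days: 247 − 31 = 216 left.
February 2121 has 28 days (2121 is not a leap year): 216 − 28 = 188 left.
March 2121 has 31 days: 188 − 31 = 157 left.
April 2121 has 30 days: 157 − 30 = 127 left.
May 2121 has 31 days: 127 − 31 = 96 left.
June 2121 has 30 days: 96 − 30 = 66 left.
July 2121 has 31 days: 66 − 31 = 35 left.
August 2121 has 31 days: 35 − 31 = 4 left.
4 days into September 2121 → September 4, 2121.

September 4, 2121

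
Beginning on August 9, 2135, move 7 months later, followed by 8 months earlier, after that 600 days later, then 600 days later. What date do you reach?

October 21, 2138

Counting forward 7 months from August 9, 2135:
month 8 + 7 = 15, which is month 3 of year 2136 → March 2136.
Day 9 is valid in March, giving March 9, 2136.
Subtracting 8 months from March 9, 2136:
month 3 − 8 = -5, which is month 7 of year 2135 → July 2135.
Day 9 is valid in July, giving July 9, 2135.
Adding 600 days from July 9, 2135:
July has 31 days, so 31 − 9 = 22 days remain after July 9, 2135; 600 − 22 = 578 left.
August 2135 has 31 days: 578 − 31 = 547 left.
September 2135 has 30 days: 547 − 30 = 517 left.
October 2135 has 31 days: 517 − 31 = 486 left.
November 2135 has 30 days: 486 − 30 = 456 left.
December 2135 has 31 days: 456 − 31 = 425 left.
January 2136 has 31 days: 425 − 31 = 394 left.
February 2136 has 29 days (2136 is a leap year): 394 − 29 = 365 left.
March 2136 has 31 days: 365 − 31 = 334 left.
April 2136 has 30 days: 334 − 30 = 304 left.
May 2136 has 31 days: 304 − 31 = 273 left.
June 2136 has 30 days: 273 − 30 = 243 left.
July 2136 has 31 days: 243 − 31 = 212 left.
August 2136 has 31 days: 212 − 31 = 181 left.
September 2136 has 30 days: 181 − 30 = 151 left.
October 2136 has 31 days: 151 − 31 = 120 left.
November 2136 has 30 days: 120 − 30 = 90 left.
December 2136 has 31 days: 90 − 31 = 59 left.
January 2137 has 31 days: 59 − 31 = 28 left.
28 days into February 2137 → February 28, 2137.
Advancing 600 days from February 28, 2137:
February has 28 days, so 28 − 28 = 0 days remain after February 28, 2137; 600 − 0 = 600 left.
March 2137 has 31 days: 600 − 31 = 569 left.
April 2137 has 30 days: 569 − 30 = 539 left.
May 2137 has 31 days: 539 − 31 = 508 left.
June 2137 has 30 days: 508 − 30 = 478 left.
July 2137 has 31 days: 478 − 31 = 447 left.
August 2137 has 31 days: 447 − 31 = 416 left.
September 2137 has 30 days: 416 − 30 = 386 left.
October 2137 has 31 days: 386 − 31 = 355 left.
November 2137 has 30 days: 355 − 30 = 325 left.
December 2137 has 31 days: 325 − 31 = 294 left.
January 2138 has 31 days: 294 − 31 = 263 left.
February 2138 has 28 days (2138 is not a leap year): 263 − 28 = 235 left.
March 2138 has 31 days: 235 − 31 = 204 left.
April 2138 has 30 days: 204 − 30 = 174 left.
May 2138 has 31 days: 174 − 31 = 143 left.
June 2138 has 30 days: 143 − 30 = 113 left.
July 2138 has 31 days: 113 − 31 = 82 left.
August 2138 has 31 days: 82 − 31 = 51 left.
September 2138 has 30 days: 51 − 30 = 21 left.
21 days into October 2138 → October 21, 2138.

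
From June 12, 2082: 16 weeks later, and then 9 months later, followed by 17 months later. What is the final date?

Advancing 16 weeks (= 112 days) from June 12, 2082:
June has 30 days, so 30 − 12 = 18 days remain after June 12, 2082; 112 − 18 = 94 left.
July 2082 has 31 days: 94 − 31 = 63 left.
August 2082 has 31 days: 63 − 31 = 32 left.
September 2082 has 30 days: 32 − 30 = 2 left.
2 days into October 2082 → October 2, 2082.
Advancing 9 months from October 2, 2082:
month 10 + 9 = 19, which is month 7 of year 2083 → July 2083.
Day 2 is valid in July, giving July 2, 2083.
Adding 17 months from July 2, 2083:
month 7 + 17 = 24, which is month 12 of year 2084 → December 2084.
Day 2 is valid in December, giving December 2, 2084.

December 2, 2084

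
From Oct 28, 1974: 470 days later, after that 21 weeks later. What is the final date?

July 6, 1976

Counting forward 470 days from October 28, 1974:
October has 31 days, so 31 − 28 = 3 days remain after October 28, 1974; 470 − 3 = 467 left.
November 1974 has 30 days: 467 − 30 = 437 left.
December 1974 has 31 days: 437 − 31 = 406 left.
January 1975 has 31 days: 406 − 31 = 375 left.
February 1975 has 28 days (1975 is not a leap year): 375 − 28 = 347 left.
March 1975 has 31 days: 347 − 31 = 316 left.
April 1975 has 30 days: 316 − 30 = 286 left.
May 1975 has 31 days: 286 − 31 = 255 left.
June 1975 has 30 days: 255 − 30 = 225 left.
July 1975 has 31 days: 225 − 31 = 194 left.
August 1975 has 31 days: 194 − 31 = 163 left.
September 1975 has 30 days: 163 − 30 = 133 left.
October 1975 has 31 days: 133 − 31 = 102 left.
November 1975 has 30 days: 102 − 30 = 72 left.
December 1975 has 31 days: 72 − 31 = 41 left.
January 1976 has 31 days: 41 − 31 = 10 left.
10 days into February 1976 → February 10, 1976.
Adding 21 weeks (= 147 days) from February 10, 1976:
February has 29 days, so 29 − 10 = 19 days remain after February 10, 1976; 147 − 19 = 128 left.
March 1976 has 31 days: 128 − 31 = 97 left.
April 1976 has 30 days: 97 − 30 = 67 left.
May 1976 has 31 days: 67 − 31 = 36 left.
June 1976 has 30 days: 36 − 30 = 6 left.
6 days into July 1976 → July 6, 1976.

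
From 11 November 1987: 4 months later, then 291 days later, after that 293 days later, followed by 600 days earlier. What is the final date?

February 24, 1988

Adding 4 months from November 11, 1987:
month 11 + 4 = 15, which is month 3 of year 1988 → March 1988.
Day 11 is valid in March, giving March 11, 1988.
Advancing 291 days from March 11, 1988:
March has 31 days, so 31 − 11 = 20 days remain after March 11, 1988; 291 − 20 = 271 left.
April 1988 has 30 days: 271 − 30 = 241 left.
May 1988 has 31 days: 241 − 31 = 210 left.
June 1988 has 30 days: 210 − 30 = 180 left.
July 1988 has 31 days: 180 − 31 = 149 left.
August 1988 has 31 days: 149 − 31 = 118 left.
September 1988 has 30 days: 118 − 30 = 88 left.
October 1988 has 31 days: 88 − 31 = 57 left.
November 1988 has 30 days: 57 − 30 = 27 left.
27 days into December 1988 → December 27, 1988.
Adding 293 days from December 27, 1988:
December has 31 days, so 31 − 27 = 4 days remain after December 27, 1988; 293 − 4 = 289 left.
January 1989 has 31 days: 289 − 31 = 258 left.
February 1989 has 28 days (1989 is not a leap year): 258 − 28 = 230 left.
March 1989 has 31 days: 230 − 31 = 199 left.
April 1989 has 30 days: 199 − 30 = 169 left.
May 1989 has 31 days: 169 − 31 = 138 left.
June 1989 has 30 days: 138 − 30 = 108 left.
July 1989 has 31 days: 108 − 31 = 77 left.
August 1989 has 31 days: 77 − 31 = 46 left.
September 1989 has 30 days: 46 − 30 = 16 left.
16 days into October 1989 → October 16, 1989.
Counting back 600 days from October 16, 1989:
Going back 16 days from October 16, 1989 reaches the end of the previous month; 600 − 16 = 584 left.
September 1989 has 30 days: 584 − 30 = 554 left.
August 1989 has 31 days: 554 − 31 = 523 left.
July 1989 has 31 days: 523 − 31 = 492 left.
June 1989 has 30 days: 492 − 30 = 462 left.
May 1989 has 31 days: 462 − 31 = 431 left.
April 1989 has 30 days: 431 − 30 = 401 left.
March 1989 has 31 days: 401 − 31 = 370 left.
February 1989 has 28 days (1989 is not a leap year): 370 − 28 = 342 left.
January 1989 has 31 days: 342 − 31 = 311 left.
December 1988 has 31 days: 311 − 31 = 280 left.
November 1988 has 30 days: 280 − 30 = 250 left.
October 1988 has 31 days: 250 − 31 = 219 left.
September 1988 has 30 days: 219 − 30 = 189 left.
August 1988 has 31 days: 189 − 31 = 158 left.
July 1988 has 31 days: 158 − 31 = 127 left.
June 1988 has 30 days: 127 − 30 = 97 left.
May 1988 has 31 days: 97 − 31 = 66 left.
April 1988 has 30 days: 66 − 30 = 36 left.
March 1988 has 31 days: 36 − 31 = 5 left.
February 1988 has 29 days; 29 − 5 = 24 → February 24, 1988.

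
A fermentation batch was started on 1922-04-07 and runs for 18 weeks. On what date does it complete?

August 11, 1922

Counting forward 18 weeks = 126 days from April 7, 1922.
April has 30 days, so 30 − 7 = 23 days remain after April 7, 1922; 126 − 23 = 103 left.
May 1922 has 31 days: 103 − 31 = 72 left.
June 1922 has 30 days: 72 − 30 = 42 left.
July 1922 has 31 days: 42 − 31 = 11 left.
11 days into August 1922 → August 11, 1922.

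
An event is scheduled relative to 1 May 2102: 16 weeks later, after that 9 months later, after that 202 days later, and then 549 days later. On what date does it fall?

Counting forward 16 weeks (= 112 days) from May 1, 2102:
May has 31 days, so 31 − 1 = 30 days remain after May 1, 2102; 112 − 30 = 82 left.
June 2102 has 30 days: 82 − 30 = 52 left.
July 2102 has 31 days: 52 − 31 = 21 left.
21 days into August 2102 → August 21, 2102.
Advancing 9 months from August 21, 2102:
month 8 + 9 = 17, which is month 5 of year 2103 → May 2103.
Day 21 is valid in May, giving May 21, 2103.
Counting forward 202 days from May 21, 2103:
May has 31 days, so 31 − 21 = 10 days remain after May 21, 2103; 202 − 10 = 192 left.
June 2103 has 30 days: 192 − 30 = 162 left.
July 2103 has 31 days: 162 − 31 = 131 left.
August 2103 has 31 days: 131 − 31 = 100 left.
September 2103 has 30 days: 100 − 30 = 70 left.
October 2103 has 31 days: 70 − 31 = 39 left.
November 2103 has 30 days: 39 − 30 = 9 left.
9 days into December 2103 → December 9, 2103.
Adding 549 days from December 9, 2103:
December has 31 days, so 31 − 9 = 22 days remain after December 9, 2103; 549 − 22 = 527 left.
January 2104 has 31 days: 527 − 31 = 496 left.
February 2104 has 29 days (2104 is a leap year): 496 − 29 = 467 left.
March 2104 has 31 days: 467 − 31 = 436 left.
April 2104 has 30 days: 436 − 30 = 406 left.
May 2104 has 31 days: 406 − 31 = 375 left.
June 2104 has 30 days: 375 − 30 = 345 left.
July 2104 has 31 days: 345 − 31 = 314 left.
August 2104 has 31 days: 314 − 31 = 283 left.
September 2104 has 30 days: 283 − 30 = 253 left.
October 2104 has 31 days: 253 − 31 = 222 left.
November 2104 has 30 days: 222 − 30 = 192 left.
December 2104 has 31 days: 192 − 31 = 161 left.
January 2105 has 31 days: 161 − 31 = 130 left.
February 2105 has 28 days (2105 is not a leap year): 130 − 28 = 102 left.
March 2105 has 31 days: 102 − 31 = 71 left.
April 2105 has 30 days: 71 − 30 = 41 left.
May 2105 has 31 days: 41 − 31 = 10 left.
10 days into June 2105 → June 10, 2105.

June 10, 2105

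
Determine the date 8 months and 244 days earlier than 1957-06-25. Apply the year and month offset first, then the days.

February 24, 1956

Going back 8 months and 244 days from June 25, 1957: first the month/year part, then the days.
month 6 − 8 = -2, which is month 10 of year 1956 → October 1956.
Day 25 is valid in October, giving October 25, 1956.
Now subtract 244 days from October 25, 1956.
Going back 25 days from October 25, 1956 reaches the end of the previous month; 244 − 25 = 219 left.
September 1956 has 30 days: 219 − 30 = 189 left.
August 1956 has 31 days: 189 − 31 = 158 left.
July 1956 has 31 days: 158 − 31 = 127 left.
June 1956 has 30 days: 127 − 30 = 97 left.
May 1956 has 31 days: 97 − 31 = 66 left.
April 1956 has 30 days: 66 − 30 = 36 left.
March 1956 has 31 days: 36 − 31 = 5 left.
February 1956 has 29 days; 29 − 5 = 24 → February 24, 1956.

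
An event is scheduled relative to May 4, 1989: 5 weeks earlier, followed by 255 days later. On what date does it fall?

December 10, 1989

Counting back 5 weeks (= 35 days) from May 4, 1989:
Going back 4 days from May 4, 1989 reaches the end of the previous month; 35 − 4 = 31 left.
April 1989 has 30 days: 31 − 30 = 1 left.
March 1989 has 31 days; 31 − 1 = 30 → March 30, 1989.
Counting forward 255 days from March 30, 1989:
March has 31 days, so 31 − 30 = 1 day remains after March 30, 1989; 255 − 1 = 254 left.
April 1989 has 30 days: 254 − 30 = 224 left.
May 1989 has 31 days: 224 − 31 = 193 left.
June 1989 has 30 days: 193 − 30 = 163 left.
July 1989 has 31 days: 163 − 31 = 132 left.
August 1989 has 31 days: 132 − 31 = 101 left.
September 1989 has 30 days: 101 − 30 = 71 left.
October 1989 has 31 days: 71 − 31 = 40 left.
November 1989 has 30 days: 40 − 30 = 10 left.
10 days into December 1989 → December 10, 1989.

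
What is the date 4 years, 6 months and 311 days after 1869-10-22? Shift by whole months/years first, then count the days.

Adding 4 years, 6 months and 311 days from October 22, 1869: first the month/year part, then the days.
+4 years → 1873; month 10 + 6 = 16, which is month 4 of year 1874 → April 1874.
Day 22 is valid in April, giving April 22, 1874.
Now add 311 days from April 22, 1874.
April has 30 days, so 30 − 22 = 8 days remain after April 22, 1874; 311 − 8 = 303 left.
May 1874 has 31 days: 303 − 31 = 272 left.
June 1874 has 30 days: 272 − 30 = 242 left.
July 1874 has 31 days: 242 − 31 = 211 left.
August 1874 has 31 days: 211 − 31 = 180 left.
September 1874 has 30 days: 180 − 30 = 150 left.
October 1874 has 31 days: 150 − 31 = 119 left.
November 1874 has 30 days: 119 − 30 = 89 left.
December 1874 has 31 days: 89 − 31 = 58 left.
January 1875 has 31 days: 58 − 31 = 27 left.
27 days into February 1875 → February 27, 1875.

February 27, 1875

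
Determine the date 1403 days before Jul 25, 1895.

September 21, 1891

Counting back 1403 days from July 25, 1895.
Going back 25 days from July 25, 1895 reaches the end of the previous month; 1403 − 25 = 1378 left.
June 1895 has 30 days: 1378 − 30 = 1348 left.
May 1895 has 31 days: 1348 − 31 = 1317 left.
April 1895 has 30 days: 1317 − 30 = 1287 left.
March 1895 has 31 days: 1287 − 31 = 1256 left.
February 1895 has 28 days (1895 is not a leap year): 1256 − 28 = 1228 left.
January 1895 has 31 days: 1228 − 31 = 1197 left.
December 1894 has 31 days: 1197 − 31 = 1166 left.
November 1894 has 30 days: 1166 − 30 = 1136 left.
October 1894 has 31 days: 1136 − 31 = 1105 left.
September 1894 has 30 days: 1105 − 30 = 1075 left.
August 1894 has 31 days: 1075 − 31 = 1044 left.
July 1894 has 31 days: 1044 − 31 = 1013 left.
June 1894 has 30 days: 1013 − 30 = 983 left.
May 1894 has 31 days: 983 − 31 = 952 left.
April 1894 has 30 days: 952 − 30 = 922 left.
March 1894 has 31 days: 922 − 31 = 891 left.
February 1894 has 28 days (1894 is not a leap year): 891 − 28 = 863 left.
January 1894 has 31 days: 863 − 31 = 832 left.
December 1893 has 31 days: 832 − 31 = 801 left.
November 1893 has 30 days: 801 − 30 = 771 left.
October 1893 has 31 days: 771 − 31 = 740 left.
September 1893 has 30 days: 740 − 30 = 710 left.
August 1893 has 31 days: 710 − 31 = 679 left.
July 1893 has 31 days: 679 − 31 = 648 left.
June 1893 has 30 days: 648 − 30 = 618 left.
May 1893 has 31 days: 618 − 31 = 587 left.
April 1893 has 30 days: 587 − 30 = 557 left.
March 1893 has 31 days: 557 − 31 = 526 left.
February 1893 has 28 days (1893 is not a leap year): 526 − 28 = 498 left.
January 1893 has 31 days: 498 − 31 = 467 left.
December 1892 has 31 days: 467 − 31 = 436 left.
November 1892 has 30 days: 436 − 30 = 406 left.
October 1892 has 31 days: 406 − 31 = 375 left.
September 1892 has 30 days: 375 − 30 = 345 left.
August 1892 has 31 days: 345 − 31 = 314 left.
July 1892 has 31 days: 314 − 31 = 283 left.
June 1892 has 30 days: 283 − 30 = 253 left.
May 1892 has 31 days: 253 − 31 = 222 left.
April 1892 has 30 days: 222 − 30 = 192 left.
March 1892 has 31 days: 192 − 31 = 161 left.
February 1892 has 29 days (1892 is a leap year): 161 − 29 = 132 left.
January 1892 has 31 days: 132 − 31 = 101 left.
December 1891 has 31 days: 101 − 31 = 70 left.
November 1891 has 30 days: 70 − 30 = 40 left.
October 1891 has 31 days: 40 − 31 = 9 left.
September 1891 has 30 days; 30 − 9 = 21 → September 21, 1891.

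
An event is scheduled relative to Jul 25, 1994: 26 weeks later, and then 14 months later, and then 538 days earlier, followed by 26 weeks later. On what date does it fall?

Adding 26 weeks (= 182 days) from July 25, 1994:
July has 31 days, so 31 − 25 = 6 days remain after July 25, 1994; 182 − 6 = 176 left.
August 1994 has 31 days: 176 − 31 = 145 left.
September 1994 has 30 days: 145 − 30 = 115 left.
October 1994 has 31 days: 115 − 31 = 84 left.
November 1994 has 30 days: 84 − 30 = 54 left.
December 1994 has 31 days: 54 − 31 = 23 left.
23 days into January 1995 → January 23, 1995.
Adding 14 months from January 23, 1995:
month 1 + 14 = 15, which is month 3 of year 1996 → March 1996.
Day 23 is valid in March, giving March 23, 1996.
Going back 538 days from March 23, 1996:
Going back 23 days from March 23, 1996 reaches the end of the previous month; 538 − 23 = 515 left.
February 1996 has 29 days (1996 is a leap year): 515 − 29 = 486 left.
January 1996 has 31 days: 486 − 31 = 455 left.
December 1995 has 31 days: 455 − 31 = 424 left.
November 1995 has 30 days: 424 − 30 = 394 left.
October 1995 has 31 days: 394 − 31 = 363 left.
September 1995 has 30 days: 363 − 30 = 333 left.
August 1995 has 31 days: 333 − 31 = 302 left.
July 1995 has 31 days: 302 − 31 = 271 left.
June 1995 has 30 days: 271 − 30 = 241 left.
May 1995 has 31 days: 241 − 31 = 210 left.
April 1995 has 30 days: 210 − 30 = 180 left.
March 1995 has 31 days: 180 − 31 = 149 left.
February 1995 has 28 days (1995 is not a leap year): 149 − 28 = 121 left.
January 1995 has 31 days: 121 − 31 = 90 left.
December 1994 has 31 days: 90 − 31 = 59 left.
November 1994 has 30 days: 59 − 30 = 29 left.
October 1994 has 31 days; 31 − 29 = 2 → October 2, 1994.
Advancing 26 weeks (= 182 days) from October 2, 1994:
October has 31 days, so 31 − 2 = 29 days remain after October 2, 1994; 182 − 29 = 153 left.
November 1994 has 30 days: 153 − 30 = 123 left.
December 1994 has 31 days: 123 − 31 = 92 left.
January 1995 has 31 days: 92 − 31 = 61 left.
February 1995 has 28 days (1995 is not a leap year): 61 − 28 = 33 left.
March 1995 has 31 days: 33 − 31 = 2 left.
2 days into April 1995 → April 2, 1995.

April 2, 1995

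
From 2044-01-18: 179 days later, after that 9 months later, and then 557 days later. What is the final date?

Adding 179 days from January 18, 2044:
January has 31 days, so 31 − 18 = 13 days remain after January 18, 2044; 179 − 13 = 166 left.
February 2044 has 29 days (2044 is a leap year): 166 − 29 = 137 left.
March 2044 has 31 days: 137 − 31 = 106 left.
April 2044 has 30 days: 106 − 30 = 76 left.
May 2044 has 31 days: 76 − 31 = 45 left.
June 2044 has 30 days: 45 − 30 = 15 left.
15 days into July 2044 → July 15, 2044.
Counting forward 9 months from July 15, 2044:
month 7 + 9 = 16, which is month 4 of year 2045 → April 2045.
Day 15 is valid in April, giving April 15, 2045.
Counting forward 557 days from April 15, 2045:
April has 30 days, so 30 − 15 = 15 days remain after April 15, 2045; 557 − 15 = 542 left.
May 2045 has 31 days: 542 − 31 = 511 left.
June 2045 has 30 days: 511 − 30 = 481 left.
July 2045 has 31 days: 481 − 31 = 450 left.
August 2045 has 31 days: 450 − 31 = 419 left.
September 2045 has 30 days: 419 − 30 = 389 left.
October 2045 has 31 days: 389 − 31 = 358 left.
November 2045 has 30 days: 358 − 30 = 328 left.
December 2045 has 31 days: 328 − 31 = 297 left.
January 2046 has 31 days: 297 − 31 = 266 left.
February 2046 has 28 days (2046 is not a leap year): 266 − 28 = 238 left.
March 2046 has 31 days: 238 − 31 = 207 left.
April 2046 has 30 days: 207 − 30 = 177 left.
May 2046 has 31 days: 177 − 31 = 146 left.
June 2046 has 30 days: 146 − 30 = 116 left.
July 2046 has 31 days: 116 − 31 = 85 left.
August 2046 has 31 days: 85 − 31 = 54 left.
September 2046 has 30 days: 54 − 30 = 24 left.
24 days into October 2046 → October 24, 2046.

October 24, 2046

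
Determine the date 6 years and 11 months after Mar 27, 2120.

Advancing 6 years and 11 months from March 27, 2120.
+6 years → 2126; month 3 + 11 = 14, which is month 2 of year 2127 → February 2127.
Day 27 is valid in February, giving February 27, 2127.

February 27, 2127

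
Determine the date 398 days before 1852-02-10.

Subtracting 398 days from February 10, 1852.
Going back 10 days from February 10, 1852 reaches the end of the previous month; 398 − 10 = 388 left.
January 1852 has 31 days: 388 − 31 = 357 left.
December 1851 has 31 days: 357 − 31 = 326 left.
November 1851 has 30 days: 326 − 30 = 296 left.
October 1851 has 31 days: 296 − 31 = 265 left.
September 1851 has 30 days: 265 − 30 = 235 left.
August 1851 has 31 days: 235 − 31 = 204 left.
July 1851 has 31 days: 204 − 31 = 173 left.
June 1851 has 30 days: 173 − 30 = 143 left.
May 1851 has 31 days: 143 − 31 = 112 left.
April 1851 has 30 days: 112 − 30 = 82 left.
March 1851 has 31 days: 82 − 31 = 51 left.
February 1851 has 28 days (1851 is not a leap year): 51 − 28 = 23 left.
January 1851 has 31 days; 31 − 23 = 8 → January 8, 1851.

January 8, 1851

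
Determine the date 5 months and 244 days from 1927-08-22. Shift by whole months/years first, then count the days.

Counting forward 5 months and 244 days from August 22, 1927: first the month/year part, then the days.
month 8 + 5 = 13, which is month 1 of year 1928 → January 1928.
Day 22 is valid in January, giving January 22, 1928.
Now add 244 days from January 22, 1928.
January has 31 days, so 31 − 22 = 9 days remain after January 22, 1928; 244 − 9 = 235 left.
February 1928 has 29 days (1928 is a leap year): 235 − 29 = 206 left.
March 1928 has 31 days: 206 − 31 = 175 left.
April 1928 has 30 days: 175 − 30 = 145 left.
May 1928 has 31 days: 145 − 31 = 114 left.
June 1928 has 30 days: 114 − 30 = 84 left.
July 1928 has 31 days: 84 − 31 = 53 left.
August 1928 has 31 days: 53 − 31 = 22 left.
22 days into September 1928 → September 22, 1928.

September 22, 1928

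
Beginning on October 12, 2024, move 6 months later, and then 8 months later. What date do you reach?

Advancing 6 months from October 12, 2024:
month 10 + 6 = 16, which is month 4 of year 2025 → April 2025.
Day 12 is valid in April, giving April 12, 2025.
Adding 8 months from April 12, 2025:
month 4 + 8 = 12 → December 2025.
Day 12 is valid in December, giving December 12, 2025.

December 12, 2025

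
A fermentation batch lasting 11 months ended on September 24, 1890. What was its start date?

October 24, 1889

Subtracting 11 months from September 24, 1890.
month 9 − 11 = -2, which is month 10 of year 1889 → October 1889.
Day 24 is valid in October, giving October 24, 1889.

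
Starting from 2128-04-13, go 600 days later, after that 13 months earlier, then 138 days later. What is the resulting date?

March 22, 2129

Counting forward 600 days from April 13, 2128:
April has 30 days, so 30 − 13 = 17 days remain after April 13, 2128; 600 − 17 = 583 left.
May 2128 has 31 days: 583 − 31 = 552 left.
June 2128 has 30 days: 552 − 30 = 522 left.
July 2128 has 31 days: 522 − 31 = 491 left.
August 2128 has 31 days: 491 − 31 = 460 left.
September 2128 has 30 days: 460 − 30 = 430 left.
October 2128 has 31 days: 430 − 31 = 399 left.
November 2128 has 30 days: 399 − 30 = 369 left.
December 2128 has 31 days: 369 − 31 = 338 left.
January 2129 has 31 days: 338 − 31 = 307 left.
February 2129 has 28 days (2129 is not a leap year): 307 − 28 = 279 left.
March 2129 has 31 days: 279 − 31 = 248 left.
April 2129 has 30 days: 248 − 30 = 218 left.
May 2129 has 31 days: 218 − 31 = 187 left.
June 2129 has 30 days: 187 − 30 = 157 left.
July 2129 has 31 days: 157 − 31 = 126 left.
August 2129 has 31 days: 126 − 31 = 95 left.
September 2129 has 30 days: 95 − 30 = 65 left.
October 2129 has 31 days: 65 − 31 = 34 left.
November 2129 has 30 days: 34 − 30 = 4 left.
4 days into December 2129 → December 4, 2129.
Subtracting 13 months from December 4, 2129:
month 12 − 13 = -1, which is month 11 of year 2128 → November 2128.
Day 4 is valid in November, giving November 4, 2128.
Adding 138 days from November 4, 2128:
November has 30 days, so 30 − 4 = 26 days remain after November 4, 2128; 138 − 26 = 112 left.
December 2128 has 31 days: 112 − 31 = 81 left.
January 2129 has 31 days: 81 − 31 = 50 left.
February 2129 has 28 days (2129 is not a leap year): 50 − 28 = 22 left.
22 days into March 2129 → March 22, 2129.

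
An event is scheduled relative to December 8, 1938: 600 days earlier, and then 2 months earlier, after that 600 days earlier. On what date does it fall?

June 28, 1935

Going back 600 days from December 8, 1938:
Going back 8 days from December 8, 1938 reaches the end of the previous month; 600 − 8 = 592 left.
November 1938 has 30 days: 592 − 30 = 562 left.
October 1938 has 31 days: 562 − 31 = 531 left.
September 1938 has 30 days: 531 − 30 = 501 left.
August 1938 has 31 days: 501 − 31 = 470 left.
July 1938 has 31 days: 470 − 31 = 439 left.
June 1938 has 30 days: 439 − 30 = 409 left.
May 1938 has 31 days: 409 − 31 = 378 left.
April 1938 has 30 days: 378 − 30 = 348 left.
March 1938 has 31 days: 348 − 31 = 317 left.
February 1938 has 28 days (1938 is not a leap year): 317 − 28 = 289 left.
January 1938 has 31 days: 289 − 31 = 258 left.
December 1937 has 31 days: 258 − 31 = 227 left.
November 1937 has 30 days: 227 − 30 = 197 left.
October 1937 has 31 days: 197 − 31 = 166 left.
September 1937 has 30 days: 166 − 30 = 136 left.
August 1937 has 31 days: 136 − 31 = 105 left.
July 1937 has 31 days: 105 − 31 = 74 left.
June 1937 has 30 days: 74 − 30 = 44 left.
May 1937 has 31 days: 44 − 31 = 13 left.
April 1937 has 30 days; 30 − 13 = 17 → April 17, 1937.
Subtracting 2 months from April 17, 1937:
month 4 − 2 = 2 → February 1937.
Day 17 is valid in February, giving February 17, 1937.
Counting back 600 days from February 17, 1937:
Going back 17 days from February 17, 1937 reaches the end of the previous month; 600 − 17 = 583 left.
January 1937 has 31 days: 583 − 31 = 552 left.
December 1936 has 31 days: 552 − 31 = 521 left.
November 1936 has 30 days: 521 − 30 = 491 left.
October 1936 has 31 days: 491 − 31 = 460 left.
September 1936 has 30 days: 460 − 30 = 430 left.
August 1936 has 31 days: 430 − 31 = 399 left.
July 1936 has 31 days: 399 − 31 = 368 left.
June 1936 has 30 days: 368 − 30 = 338 left.
May 1936 has 31 days: 338 − 31 = 307 left.
April 1936 has 30 days: 307 − 30 = 277 left.
March 1936 has 31 days: 277 − 31 = 246 left.
February 1936 has 29 days (1936 is a leap year): 246 − 29 = 217 left.
January 1936 has 31 days: 217 − 31 = 186 left.
December 1935 has 31 days: 186 − 31 = 155 left.
November 1935 has 30 days: 155 − 30 = 125 left.
October 1935 has 31 days: 125 − 31 = 94 left.
September 1935 has 30 days: 94 − 30 = 64 left.
August 1935 has 31 days: 64 − 31 = 33 left.
July 1935 has 31 days: 33 − 31 = 2 left.
June 1935 has 30 days; 30 − 2 = 28 → June 28, 1935.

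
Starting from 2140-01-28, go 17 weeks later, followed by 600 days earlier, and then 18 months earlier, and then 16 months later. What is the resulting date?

August 4, 2138

Adding 17 weeks (= 119 days) from January 28, 2140:
January has 31 days, so 31 − 28 = 3 days remain after January 28, 2140; 119 − 3 = 116 left.
February 2140 has 29 days (2140 is a leap year): 116 − 29 = 87 left.
March 2140 has 31 days: 87 − 31 = 56 left.
April 2140 has 30 days: 56 − 30 = 26 left.
26 days into May 2140 → May 26, 2140.
Subtracting 600 days from May 26, 2140:
Going back 26 days from May 26, 2140 reaches the end of the previous month; 600 − 26 = 574 left.
April 2140 has 30 days: 574 − 30 = 544 left.
March 2140 has 31 days: 544 − 31 = 513 left.
February 2140 has 29 days (2140 is a leap year): 513 − 29 = 484 left.
January 2140 has 31 days: 484 − 31 = 453 left.
December 2139 has 31 days: 453 − 31 = 422 left.
November 2139 has 30 days: 422 − 30 = 392 left.
October 2139 has 31 days: 392 − 31 = 361 left.
September 2139 has 30 days: 361 − 30 = 331 left.
August 2139 has 31 days: 331 − 31 = 300 left.
July 2139 has 31 days: 300 − 31 = 269 left.
June 2139 has 30 days: 269 − 30 = 239 left.
May 2139 has 31 days: 239 − 31 = 208 left.
April 2139 has 30 days: 208 − 30 = 178 left.
March 2139 has 31 days: 178 − 31 = 147 left.
February 2139 has 28 days (2139 is not a leap year): 147 − 28 = 119 left.
January 2139 has 31 days: 119 − 31 = 88 left.
December 2138 has 31 days: 88 − 31 = 57 left.
November 2138 has 30 days: 57 − 30 = 27 left.
October 2138 has 31 days; 31 − 27 = 4 → October 4, 2138.
Counting back 18 months from October 4, 2138:
month 10 − 18 = -8, which is month 4 of year 2137 → April 2137.
Day 4 is valid in April, giving April 4, 2137.
Advancing 16 months from April 4, 2137:
month 4 + 16 = 20, which is month 8 of year 2138 → August 2138.
Day 4 is valid in August, giving August 4, 2138.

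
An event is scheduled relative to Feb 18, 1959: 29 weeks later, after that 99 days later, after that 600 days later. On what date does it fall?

August 8, 1961

Adding 29 weeks (= 203 days) from February 18, 1959:
February has 28 days, so 28 − 18 = 10 days remain after February 18, 1959; 203 − 10 = 193 left.
March 1959 has 31 days: 193 − 31 = 162 left.
April 1959 has 30 days: 162 − 30 = 132 left.
May 1959 has 31 days: 132 − 31 = 101 left.
June 1959 has 30 days: 101 − 30 = 71 left.
July 1959 has 31 days: 71 − 31 = 40 left.
August 1959 has 31 days: 40 − 31 = 9 left.
9 days into September 1959 → September 9, 1959.
Advancing 99 days from September 9, 1959:
September has 30 days, so 30 − 9 = 21 days remain after September 9, 1959; 99 − 21 = 78 left.
October 1959 has 31 days: 78 − 31 = 47 left.
November 1959 has 30 days: 47 − 30 = 17 left.
17 days into December 1959 → December 17, 1959.
Advancing 600 days from December 17, 1959:
December has 31 days, so 31 − 17 = 14 days remain after December 17, 1959; 600 − 14 = 586 left.
January 1960 has 31 days: 586 − 31 = 555 left.
February 1960 has 29 days (1960 is a leap year): 555 − 29 = 526 left.
March 1960 has 31 days: 526 − 31 = 495 left.
April 1960 has 30 days: 495 − 30 = 465 left.
May 1960 has 31 days: 465 − 31 = 434 left.
June 1960 has 30 days: 434 − 30 = 404 left.
July 1960 has 31 days: 404 − 31 = 373 left.
August 1960 has 31 days: 373 − 31 = 342 left.
September 1960 has 30 days: 342 − 30 = 312 left.
October 1960 has 31 days: 312 − 31 = 281 left.
November 1960 has 30 days: 281 − 30 = 251 left.
December 1960 has 31 days: 251 − 31 = 220 left.
January 1961 has 31 days: 220 − 31 = 189 left.
February 1961 has 28 days (1961 is not a leap year): 189 − 28 = 161 left.
March 1961 has 31 days: 161 − 31 = 130 left.
April 1961 has 30 days: 130 − 30 = 100 left.
May 1961 has 31 days: 100 − 31 = 69 left.
June 1961 has 30 days: 69 − 30 = 39 left.
July 1961 has 31 days: 39 − 31 = 8 left.
8 days into August 1961 → August 8, 1961.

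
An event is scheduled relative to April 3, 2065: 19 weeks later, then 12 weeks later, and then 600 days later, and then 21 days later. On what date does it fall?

July 20, 2067

Adding 19 weeks (= 133 days) from April 3, 2065:
April has 30 days, so 30 − 3 = 27 days remain after April 3, 2065; 133 − 27 = 106 left.
May 2065 has 31 days: 106 − 31 = 75 left.
June 2065 has 30 days: 75 − 30 = 45 left.
July 2065 has 31 days: 45 − 31 = 14 left.
14 days into August 2065 → August 14, 2065.
Adding 12 weeks (= 84 days) from August 14, 2065:
August has 31 days, so 31 − 14 = 17 days remain after August 14, 2065; 84 − 17 = 67 left.
September 2065 has 30 days: 67 − 30 = 37 left.
October 2065 has 31 days: 37 − 31 = 6 left.
6 days into November 2065 → November 6, 2065.
Counting forward 600 days from November 6, 2065:
November has 30 days, so 30 − 6 = 24 days remain after November 6, 2065; 600 − 24 = 576 left.
December 2065 has 31 days: 576 − 31 = 545 left.
January 2066 has 31 days: 545 − 31 = 514 left.
February 2066 has 28 days (2066 is not a leap year): 514 − 28 = 486 left.
March 2066 has 31 days: 486 − 31 = 455 left.
April 2066 has 30 days: 455 − 30 = 425 left.
May 2066 has 31 days: 425 − 31 = 394 left.
June 2066 has 30 days: 394 − 30 = 364 left.
July 2066 has 31 days: 364 − 31 = 333 left.
August 2066 has 31 days: 333 − 31 = 302 left.
September 2066 has 30 days: 302 − 30 = 272 left.
October 2066 has 31 days: 272 − 31 = 241 left.
November 2066 has 30 days: 241 − 30 = 211 left.
December 2066 has 31 days: 211 − 31 = 180 left.
January 2067 has 31 days: 180 − 31 = 149 left.
February 2067 has 28 days (2067 is not a leap year): 149 − 28 = 121 left.
March 2067 has 31 days: 121 − 31 = 90 left.
April 2067 has 30 days: 90 − 30 = 60 left.
May 2067 has 31 days: 60 − 31 = 29 left.
29 days into June 2067 → June 29, 2067.
Adding 21 days from June 29, 2067:
June has 30 days, so 30 − 29 = 1 day remains after June 29, 2067; 21 − 1 = 20 left.
20 days into July 2067 → July 20, 2067.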